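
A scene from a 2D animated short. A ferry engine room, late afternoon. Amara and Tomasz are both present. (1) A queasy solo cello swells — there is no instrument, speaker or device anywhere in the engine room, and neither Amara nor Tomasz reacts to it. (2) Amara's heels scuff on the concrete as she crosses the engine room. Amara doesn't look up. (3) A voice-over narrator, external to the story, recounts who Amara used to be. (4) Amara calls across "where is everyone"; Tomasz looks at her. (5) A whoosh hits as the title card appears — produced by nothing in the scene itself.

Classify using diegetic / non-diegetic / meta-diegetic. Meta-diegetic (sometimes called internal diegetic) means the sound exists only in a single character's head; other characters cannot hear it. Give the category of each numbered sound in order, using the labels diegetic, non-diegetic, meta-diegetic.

(1) is non-diegetic: it has no source in the story world and no character can hear it — it's underscore.
(2) is diegetic: Amara's footsteps are produced in the story world.
(3) is non-diegetic: the narrator exists outside the story world, addressing only the audience.
Sound (4): spoken by a character present in the story world, so diegetic.
Sound (5): it's a sound-design accent with no in-world source; no one in the scene can hear it, so non-diegetic.

non-diegetic, diegetic, non-diegetic, diegetic, non-diegetic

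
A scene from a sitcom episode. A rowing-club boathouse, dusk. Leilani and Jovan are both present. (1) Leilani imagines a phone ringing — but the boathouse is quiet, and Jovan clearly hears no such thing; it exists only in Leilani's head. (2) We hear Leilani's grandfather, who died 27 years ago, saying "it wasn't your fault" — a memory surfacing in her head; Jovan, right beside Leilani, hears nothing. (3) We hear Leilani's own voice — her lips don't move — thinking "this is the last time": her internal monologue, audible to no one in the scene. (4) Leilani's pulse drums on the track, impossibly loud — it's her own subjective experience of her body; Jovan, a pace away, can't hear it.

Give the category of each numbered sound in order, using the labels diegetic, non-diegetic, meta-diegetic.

(1) is meta-diegetic: subjective to Leilani: the boathouse is silent and Jovan hears nothing.
(2) is meta-diegetic: the voice is a memory playing only inside Leilani's mind; Jovan can't hear it.
(3) it's Leilani's unspoken thought, heard only by the audience via her subjectivity → meta-diegetic.
(4) is meta-diegetic: a subjective body sound — Leilani's private perception, inaudible to Jovan.

meta-diegetic, meta-diegetic, meta-diegetic, meta-diegetic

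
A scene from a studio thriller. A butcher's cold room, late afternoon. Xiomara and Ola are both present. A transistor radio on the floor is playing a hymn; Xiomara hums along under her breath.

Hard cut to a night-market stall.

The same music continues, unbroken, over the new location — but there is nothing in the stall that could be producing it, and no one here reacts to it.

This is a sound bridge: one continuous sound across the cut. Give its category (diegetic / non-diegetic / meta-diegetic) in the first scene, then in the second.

diegetic, non-diegetic

Scene one: a transistor radio is an on-screen source and Xiomara reacts to it → diegetic.
Scene two: there is no source in the stall and no one hears it — it's now underscore → non-diegetic.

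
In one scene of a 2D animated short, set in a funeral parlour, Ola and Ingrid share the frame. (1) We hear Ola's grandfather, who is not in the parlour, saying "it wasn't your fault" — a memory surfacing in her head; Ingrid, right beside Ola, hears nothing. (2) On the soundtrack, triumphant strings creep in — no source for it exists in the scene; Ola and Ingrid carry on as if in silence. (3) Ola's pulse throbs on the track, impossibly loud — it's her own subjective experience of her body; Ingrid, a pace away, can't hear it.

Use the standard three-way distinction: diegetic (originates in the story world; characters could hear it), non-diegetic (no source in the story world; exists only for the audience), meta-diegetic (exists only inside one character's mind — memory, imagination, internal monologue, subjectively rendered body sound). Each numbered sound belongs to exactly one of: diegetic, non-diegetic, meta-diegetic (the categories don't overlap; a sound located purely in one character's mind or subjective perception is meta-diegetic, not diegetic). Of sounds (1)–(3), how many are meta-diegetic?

Sound (1): a remembered line, private to Ola — not present in the room, not audible to Ingrid, so meta-diegetic.
(2) is non-diegetic: score with no on-screen or off-screen source; it exists for the audience alone.
(3) is meta-diegetic: it's Ola's internal bodily sensation rendered as sound; only Ola 'hears' it.
So 2 of the 3 are meta-diegetic: (1), (3).

2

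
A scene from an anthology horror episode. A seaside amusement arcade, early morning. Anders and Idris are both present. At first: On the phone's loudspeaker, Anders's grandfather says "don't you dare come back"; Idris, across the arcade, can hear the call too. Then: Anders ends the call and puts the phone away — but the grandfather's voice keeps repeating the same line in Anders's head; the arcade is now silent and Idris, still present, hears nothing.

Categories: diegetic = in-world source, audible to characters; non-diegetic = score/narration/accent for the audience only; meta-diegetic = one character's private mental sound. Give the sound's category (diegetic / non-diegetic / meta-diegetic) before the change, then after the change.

diegetic, meta-diegetic

Before the change: the loudspeaker is an in-world source; both Anders and Idris hear the call → diegetic.
After the change: with the phone off, the voice continues only as Anders's private mental replay — Idris can't hear it → meta-diegetic.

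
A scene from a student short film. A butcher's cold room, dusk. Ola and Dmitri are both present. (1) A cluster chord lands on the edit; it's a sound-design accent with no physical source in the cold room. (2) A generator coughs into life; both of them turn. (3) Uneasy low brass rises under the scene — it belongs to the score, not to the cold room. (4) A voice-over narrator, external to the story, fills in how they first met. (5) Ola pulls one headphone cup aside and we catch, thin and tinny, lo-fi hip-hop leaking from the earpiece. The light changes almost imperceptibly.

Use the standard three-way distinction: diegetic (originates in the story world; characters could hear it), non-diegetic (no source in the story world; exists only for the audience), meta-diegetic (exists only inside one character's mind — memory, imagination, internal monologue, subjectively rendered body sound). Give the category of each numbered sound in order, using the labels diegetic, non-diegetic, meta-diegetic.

Sound (1): nothing in the scene produces it; it's an accent added for the audience, so non-diegetic.
(2) the sound comes from a generator physically present in the location → diegetic.
(3) is non-diegetic: it has no source in the story world and no character can hear it — it's underscore.
Sound (4): external voice-over — not a character, not heard by anyone in the scene, so non-diegetic.
Sound (5): it's leaking from a physical pair of headphones in the scene, so diegetic.

non-diegetic, diegetic, non-diegetic, non-diegetic, diegetic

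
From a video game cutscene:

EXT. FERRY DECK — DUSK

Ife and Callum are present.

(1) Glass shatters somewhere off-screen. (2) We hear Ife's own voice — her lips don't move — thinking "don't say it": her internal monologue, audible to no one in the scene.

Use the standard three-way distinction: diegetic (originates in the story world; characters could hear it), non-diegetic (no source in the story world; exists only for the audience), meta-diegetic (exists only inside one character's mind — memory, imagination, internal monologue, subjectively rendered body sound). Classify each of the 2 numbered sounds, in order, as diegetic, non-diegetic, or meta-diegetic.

diegetic, meta-diegetic

(1) is diegetic: glass is a real object/event in the scene's world.
Sound (2): Ife's thought-voice: a private mental sound no other character can hear, so meta-diegetic.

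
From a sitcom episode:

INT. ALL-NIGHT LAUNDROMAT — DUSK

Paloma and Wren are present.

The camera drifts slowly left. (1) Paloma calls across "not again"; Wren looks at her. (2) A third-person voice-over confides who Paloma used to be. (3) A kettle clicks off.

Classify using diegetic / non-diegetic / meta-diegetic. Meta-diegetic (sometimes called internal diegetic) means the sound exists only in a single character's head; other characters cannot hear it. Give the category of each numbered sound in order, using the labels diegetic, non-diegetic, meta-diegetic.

diegetic, non-diegetic, diegetic

(1) spoken by a character present in the story world → diegetic.
(2) commentary laid over the scene from outside the fiction → non-diegetic.
(3) an in-world source (a kettle); characters could hear it → diegetic.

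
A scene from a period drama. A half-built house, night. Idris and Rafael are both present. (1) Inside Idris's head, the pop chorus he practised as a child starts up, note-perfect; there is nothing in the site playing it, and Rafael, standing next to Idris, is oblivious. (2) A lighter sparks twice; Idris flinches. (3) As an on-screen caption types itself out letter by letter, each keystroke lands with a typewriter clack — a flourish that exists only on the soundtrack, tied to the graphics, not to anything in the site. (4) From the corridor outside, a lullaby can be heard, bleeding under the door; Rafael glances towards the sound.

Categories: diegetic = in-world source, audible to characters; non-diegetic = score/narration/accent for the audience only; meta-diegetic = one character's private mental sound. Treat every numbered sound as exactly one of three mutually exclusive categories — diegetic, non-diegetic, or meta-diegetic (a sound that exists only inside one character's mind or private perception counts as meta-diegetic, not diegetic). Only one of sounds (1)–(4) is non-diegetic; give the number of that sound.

3

Sound (1): remembered music, private to Idris — Rafael is oblivious because it isn't in the room, so meta-diegetic.
(2) is diegetic: an in-world source (a lighter); characters could hear it.
Sound (3): the caption isn't part of the story world, so neither is the sound tied to it, so non-diegetic.
Sound (4): it's coming from the corridor outside — a location within the story world — and Rafael reacts, so diegetic.
Only (3) is non-diegetic.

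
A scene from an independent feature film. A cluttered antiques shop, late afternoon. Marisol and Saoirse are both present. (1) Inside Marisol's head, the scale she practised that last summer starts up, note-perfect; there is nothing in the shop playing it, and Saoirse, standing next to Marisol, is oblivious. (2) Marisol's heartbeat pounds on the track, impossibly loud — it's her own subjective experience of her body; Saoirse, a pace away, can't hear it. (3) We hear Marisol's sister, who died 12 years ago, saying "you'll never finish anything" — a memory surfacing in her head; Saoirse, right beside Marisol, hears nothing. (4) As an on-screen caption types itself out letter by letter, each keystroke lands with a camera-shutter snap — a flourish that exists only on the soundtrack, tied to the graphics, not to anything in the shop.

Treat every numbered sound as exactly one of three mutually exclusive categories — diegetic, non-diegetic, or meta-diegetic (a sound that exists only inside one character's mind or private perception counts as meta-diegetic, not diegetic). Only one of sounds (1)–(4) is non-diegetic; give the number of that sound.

4

(1) is meta-diegetic: it lives in Marisol's subjectivity, not in the shop.
(2) is meta-diegetic: it's Marisol's internal bodily sensation rendered as sound; only Marisol 'hears' it.
(3) the voice is a memory playing only inside Marisol's mind; Saoirse can't hear it → meta-diegetic.
(4) the caption isn't part of the story world, so neither is the sound tied to it → non-diegetic.
Only (4) is non-diegetic.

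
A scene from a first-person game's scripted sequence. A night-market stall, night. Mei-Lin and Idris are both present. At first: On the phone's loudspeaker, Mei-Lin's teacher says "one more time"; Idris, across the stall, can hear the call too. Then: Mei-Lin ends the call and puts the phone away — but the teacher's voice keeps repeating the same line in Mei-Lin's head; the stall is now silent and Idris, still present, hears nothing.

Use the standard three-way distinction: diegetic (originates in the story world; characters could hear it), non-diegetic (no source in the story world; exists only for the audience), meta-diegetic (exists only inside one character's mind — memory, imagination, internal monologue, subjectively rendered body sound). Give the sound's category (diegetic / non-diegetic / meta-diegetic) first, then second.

diegetic, meta-diegetic

First: the loudspeaker is an in-world source; both Mei-Lin and Idris hear the call → diegetic.
Second: with the phone off, the voice continues only as Mei-Lin's private mental replay — Idris can't hear it → meta-diegetic.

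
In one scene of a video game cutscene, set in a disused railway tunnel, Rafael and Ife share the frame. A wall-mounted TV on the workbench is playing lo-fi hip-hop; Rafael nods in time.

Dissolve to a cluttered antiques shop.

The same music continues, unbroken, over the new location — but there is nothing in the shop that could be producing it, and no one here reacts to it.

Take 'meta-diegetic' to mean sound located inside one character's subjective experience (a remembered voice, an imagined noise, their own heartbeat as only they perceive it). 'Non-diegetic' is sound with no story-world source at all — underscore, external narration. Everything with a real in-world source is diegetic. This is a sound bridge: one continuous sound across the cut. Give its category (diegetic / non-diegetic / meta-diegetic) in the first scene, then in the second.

diegetic, non-diegetic

Scene one: a wall-mounted TV is an on-screen source and Rafael reacts to it → diegetic.
Scene two: there is no source in the shop and no one hears it — it's now underscore → non-diegetic.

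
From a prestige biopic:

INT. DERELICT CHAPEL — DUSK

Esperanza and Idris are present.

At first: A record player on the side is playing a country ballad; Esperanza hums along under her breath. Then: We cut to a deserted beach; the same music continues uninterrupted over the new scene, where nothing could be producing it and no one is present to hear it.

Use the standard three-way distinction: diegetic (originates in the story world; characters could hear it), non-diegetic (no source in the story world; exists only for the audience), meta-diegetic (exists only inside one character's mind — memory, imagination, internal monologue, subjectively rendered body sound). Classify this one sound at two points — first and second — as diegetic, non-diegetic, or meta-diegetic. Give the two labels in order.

First: a record player is a real in-scene source and Esperanza reacts to it → diegetic.
Second: there is no longer any in-world source and no one can hear it — it has become underscore → non-diegetic.

diegetic, non-diegetic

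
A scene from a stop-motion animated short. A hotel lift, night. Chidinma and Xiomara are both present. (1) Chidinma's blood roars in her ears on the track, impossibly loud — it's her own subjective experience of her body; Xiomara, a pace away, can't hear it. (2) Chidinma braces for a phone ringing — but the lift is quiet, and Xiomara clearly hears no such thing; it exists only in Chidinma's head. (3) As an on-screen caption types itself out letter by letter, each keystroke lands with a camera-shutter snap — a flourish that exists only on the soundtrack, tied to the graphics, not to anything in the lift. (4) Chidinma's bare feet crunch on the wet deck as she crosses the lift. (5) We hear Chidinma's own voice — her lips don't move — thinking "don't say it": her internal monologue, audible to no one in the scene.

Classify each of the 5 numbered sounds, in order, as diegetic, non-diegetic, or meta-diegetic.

(1) a subjective body sound — Chidinma's private perception, inaudible to Xiomara → meta-diegetic.
(2) is meta-diegetic: Chidinma alone 'hears' it — an imagined sound, not present in the space.
(3) is non-diegetic: sound married to a title/caption — outside the diegesis by definition.
Sound (4): Chidinma's footsteps are produced in the story world, so diegetic.
(5) Chidinma's thought-voice: a private mental sound no other character can hear → meta-diegetic.

meta-diegetic, meta-diegetic, non-diegetic, diegetic, meta-diegetic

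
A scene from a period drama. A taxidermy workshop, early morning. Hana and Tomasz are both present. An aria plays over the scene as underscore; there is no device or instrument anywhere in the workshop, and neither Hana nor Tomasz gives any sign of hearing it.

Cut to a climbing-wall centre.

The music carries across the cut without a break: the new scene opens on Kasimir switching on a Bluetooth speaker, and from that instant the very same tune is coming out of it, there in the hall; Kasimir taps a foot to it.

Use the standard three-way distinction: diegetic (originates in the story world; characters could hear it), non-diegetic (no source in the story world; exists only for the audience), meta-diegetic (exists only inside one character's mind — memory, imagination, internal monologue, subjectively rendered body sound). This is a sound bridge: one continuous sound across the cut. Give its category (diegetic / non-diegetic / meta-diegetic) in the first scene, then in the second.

Scene one: there's no in-world source anywhere and no character hears it — underscore for the audience only → non-diegetic.
Scene two: once Kasimir turns on a Bluetooth speaker, the music has a real source in the story world and Kasimir reacts to it → diegetic.

non-diegetic, diegetic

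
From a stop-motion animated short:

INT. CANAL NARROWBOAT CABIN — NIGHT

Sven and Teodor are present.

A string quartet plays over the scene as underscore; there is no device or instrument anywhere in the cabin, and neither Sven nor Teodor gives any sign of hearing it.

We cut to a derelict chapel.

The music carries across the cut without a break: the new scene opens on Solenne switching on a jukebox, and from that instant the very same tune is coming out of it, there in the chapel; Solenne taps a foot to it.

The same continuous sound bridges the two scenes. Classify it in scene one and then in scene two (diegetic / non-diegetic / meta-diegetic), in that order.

non-diegetic, diegetic

Scene one: there's no in-world source anywhere and no character hears it — underscore for the audience only → non-diegetic.
Scene two: once Solenne turns on a jukebox, the music has a real source in the story world and Solenne reacts to it → diegetic.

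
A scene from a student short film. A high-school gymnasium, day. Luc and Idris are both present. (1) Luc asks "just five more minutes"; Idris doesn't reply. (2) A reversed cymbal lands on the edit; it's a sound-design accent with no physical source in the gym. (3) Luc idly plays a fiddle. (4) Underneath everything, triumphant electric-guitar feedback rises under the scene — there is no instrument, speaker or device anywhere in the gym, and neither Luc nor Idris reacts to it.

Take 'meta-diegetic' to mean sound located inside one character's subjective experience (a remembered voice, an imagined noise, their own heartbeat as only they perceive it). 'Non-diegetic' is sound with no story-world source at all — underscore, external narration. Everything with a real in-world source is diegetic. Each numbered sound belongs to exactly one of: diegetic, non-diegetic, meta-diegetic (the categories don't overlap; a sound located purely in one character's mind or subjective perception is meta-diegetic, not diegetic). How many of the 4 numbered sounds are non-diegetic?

Sound (1): spoken by a character present in the story world, so diegetic.
Sound (2): it's a sound-design accent with no in-world source; no one in the scene can hear it, so non-diegetic.
(3) is diegetic: the instrument and the performer are both in the scene.
(4) is non-diegetic: nothing in the gym produces it and the characters don't hear it — pure soundtrack.
Non-diegetic: (2), (4) — that's 2.

2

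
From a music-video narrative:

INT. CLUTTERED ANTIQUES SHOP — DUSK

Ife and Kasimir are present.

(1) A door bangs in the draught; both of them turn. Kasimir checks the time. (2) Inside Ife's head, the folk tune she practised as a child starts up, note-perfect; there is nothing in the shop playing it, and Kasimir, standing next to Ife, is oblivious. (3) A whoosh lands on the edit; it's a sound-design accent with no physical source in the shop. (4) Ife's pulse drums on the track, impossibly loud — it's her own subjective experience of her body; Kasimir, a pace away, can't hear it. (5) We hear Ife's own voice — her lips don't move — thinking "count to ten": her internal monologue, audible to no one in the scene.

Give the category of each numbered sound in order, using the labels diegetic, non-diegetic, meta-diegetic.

diegetic, meta-diegetic, non-diegetic, meta-diegetic, meta-diegetic

(1) is diegetic: a door is a real object/event in the scene's world.
(2) is meta-diegetic: it lives in Ife's subjectivity, not in the shop.
Sound (3): an editorial stinger — it belongs to the cut, not the story world, so non-diegetic.
(4) it's Ife's internal bodily sensation rendered as sound; only Ife 'hears' it → meta-diegetic.
(5) it's Ife's unspoken thought, heard only by the audience via her subjectivity → meta-diegetic.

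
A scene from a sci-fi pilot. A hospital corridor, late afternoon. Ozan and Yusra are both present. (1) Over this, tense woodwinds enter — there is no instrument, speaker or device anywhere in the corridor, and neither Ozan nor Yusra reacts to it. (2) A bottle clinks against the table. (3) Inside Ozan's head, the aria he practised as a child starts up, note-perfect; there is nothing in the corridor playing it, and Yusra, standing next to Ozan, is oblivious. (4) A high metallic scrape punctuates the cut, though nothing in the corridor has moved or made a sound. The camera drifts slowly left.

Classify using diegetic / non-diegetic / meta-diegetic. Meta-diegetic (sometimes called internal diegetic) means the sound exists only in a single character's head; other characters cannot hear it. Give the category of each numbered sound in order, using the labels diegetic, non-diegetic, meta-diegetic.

non-diegetic, diegetic, meta-diegetic, non-diegetic

Sound (1): nothing in the corridor produces it and the characters don't hear it — pure soundtrack, so non-diegetic.
(2) the sound comes from a bottle physically present in the location → diegetic.
(3) remembered music, private to Ozan — Yusra is oblivious because it isn't in the room → meta-diegetic.
(4) is non-diegetic: it's a sound-design accent with no in-world source; no one in the scene can hear it.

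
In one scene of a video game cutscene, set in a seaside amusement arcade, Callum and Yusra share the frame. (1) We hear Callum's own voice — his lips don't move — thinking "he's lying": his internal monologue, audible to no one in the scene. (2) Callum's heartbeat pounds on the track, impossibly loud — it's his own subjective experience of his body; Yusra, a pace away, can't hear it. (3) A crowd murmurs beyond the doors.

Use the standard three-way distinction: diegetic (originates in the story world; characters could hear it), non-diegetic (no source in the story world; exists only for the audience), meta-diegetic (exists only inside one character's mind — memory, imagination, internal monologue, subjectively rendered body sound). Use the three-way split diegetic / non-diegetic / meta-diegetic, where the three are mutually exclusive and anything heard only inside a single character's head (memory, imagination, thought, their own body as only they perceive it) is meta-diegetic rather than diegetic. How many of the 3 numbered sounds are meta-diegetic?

2

(1) is meta-diegetic: Callum's thought-voice: a private mental sound no other character can hear.
(2) it's Callum's internal bodily sensation rendered as sound; only Callum 'hears' it → meta-diegetic.
(3) it's the actual ambient sound of the location → diegetic.
Meta-diegetic: (1), (2) — that's 2.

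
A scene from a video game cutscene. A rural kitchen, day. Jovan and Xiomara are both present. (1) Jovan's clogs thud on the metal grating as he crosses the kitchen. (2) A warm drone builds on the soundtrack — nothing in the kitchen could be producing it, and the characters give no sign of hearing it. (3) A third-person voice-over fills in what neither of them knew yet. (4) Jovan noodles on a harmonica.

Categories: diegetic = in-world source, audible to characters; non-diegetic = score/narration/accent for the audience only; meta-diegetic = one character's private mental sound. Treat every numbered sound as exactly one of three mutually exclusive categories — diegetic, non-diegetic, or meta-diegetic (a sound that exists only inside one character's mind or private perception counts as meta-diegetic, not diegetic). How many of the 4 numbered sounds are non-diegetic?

2

Sound (1): a character's body making contact with the set — an in-world sound, so diegetic.
(2) it has no source in the story world and no character can hear it — it's underscore → non-diegetic.
(3) is non-diegetic: the narrator exists outside the story world, addressing only the audience.
(4) the instrument and the performer are both in the scene → diegetic.
So 2 of the 4 are non-diegetic: (2), (3).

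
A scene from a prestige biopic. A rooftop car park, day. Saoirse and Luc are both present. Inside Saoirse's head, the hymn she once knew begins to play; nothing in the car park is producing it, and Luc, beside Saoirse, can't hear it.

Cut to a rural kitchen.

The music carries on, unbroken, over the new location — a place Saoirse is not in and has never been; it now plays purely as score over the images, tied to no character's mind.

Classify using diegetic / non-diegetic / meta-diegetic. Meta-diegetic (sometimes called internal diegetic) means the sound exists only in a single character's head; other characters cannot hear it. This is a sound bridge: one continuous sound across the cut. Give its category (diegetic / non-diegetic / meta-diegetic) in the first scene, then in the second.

Scene one: the music exists only inside Saoirse's mind; Luc can't hear it → meta-diegetic.
Scene two: it's detached from Saoirse entirely and plays over unrelated images with no in-world source — conventional underscore → non-diegetic.

meta-diegetic, non-diegetic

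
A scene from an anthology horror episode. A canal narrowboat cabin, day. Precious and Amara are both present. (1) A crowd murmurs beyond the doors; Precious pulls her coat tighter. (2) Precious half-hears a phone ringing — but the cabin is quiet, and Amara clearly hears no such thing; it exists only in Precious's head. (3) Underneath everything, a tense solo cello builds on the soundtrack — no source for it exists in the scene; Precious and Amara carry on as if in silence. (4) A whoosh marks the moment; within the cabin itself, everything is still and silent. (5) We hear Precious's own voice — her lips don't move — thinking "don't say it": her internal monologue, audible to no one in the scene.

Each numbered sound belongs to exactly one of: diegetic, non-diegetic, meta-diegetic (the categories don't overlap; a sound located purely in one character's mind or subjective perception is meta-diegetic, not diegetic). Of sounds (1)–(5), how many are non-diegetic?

(1) it's the actual ambient sound of the location → diegetic.
(2) the sound is imagined by Precious; nothing in the story world is producing it and Amara can't hear it → meta-diegetic.
(3) it has no source in the story world and no character can hear it — it's underscore → non-diegetic.
(4) nothing in the scene produces it; it's an accent added for the audience → non-diegetic.
(5) is meta-diegetic: Precious's thought-voice: a private mental sound no other character can hear.
So 2 of the 5 are non-diegetic: (3), (4).

2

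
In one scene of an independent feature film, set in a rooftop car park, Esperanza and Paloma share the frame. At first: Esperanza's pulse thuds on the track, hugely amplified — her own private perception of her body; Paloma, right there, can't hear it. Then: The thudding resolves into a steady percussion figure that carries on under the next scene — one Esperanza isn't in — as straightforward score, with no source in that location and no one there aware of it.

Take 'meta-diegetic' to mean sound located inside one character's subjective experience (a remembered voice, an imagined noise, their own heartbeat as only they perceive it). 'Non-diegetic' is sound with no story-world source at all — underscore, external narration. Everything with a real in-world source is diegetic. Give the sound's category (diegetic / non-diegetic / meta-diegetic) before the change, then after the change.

meta-diegetic, non-diegetic

Before the change: it's Esperanza's subjective body sound, inaudible to Paloma → meta-diegetic.
After the change: detached from Esperanza and playing as sourceless score over a scene she isn't in — for the audience only → non-diegetic.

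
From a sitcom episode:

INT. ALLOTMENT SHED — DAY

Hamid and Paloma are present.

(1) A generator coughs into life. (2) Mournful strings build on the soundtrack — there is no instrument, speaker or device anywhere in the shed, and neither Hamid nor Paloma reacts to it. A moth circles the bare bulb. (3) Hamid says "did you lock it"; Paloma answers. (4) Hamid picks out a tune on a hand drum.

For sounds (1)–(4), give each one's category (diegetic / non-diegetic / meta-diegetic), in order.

diegetic, non-diegetic, diegetic, diegetic

(1) is diegetic: the sound comes from a generator physically present in the location.
(2) score with no on-screen or off-screen source; it exists for the audience alone → non-diegetic.
Sound (3): on-screen dialogue — Hamid speaks and Paloma is there to hear, so diegetic.
(4) is diegetic: the instrument and the performer are both in the scene.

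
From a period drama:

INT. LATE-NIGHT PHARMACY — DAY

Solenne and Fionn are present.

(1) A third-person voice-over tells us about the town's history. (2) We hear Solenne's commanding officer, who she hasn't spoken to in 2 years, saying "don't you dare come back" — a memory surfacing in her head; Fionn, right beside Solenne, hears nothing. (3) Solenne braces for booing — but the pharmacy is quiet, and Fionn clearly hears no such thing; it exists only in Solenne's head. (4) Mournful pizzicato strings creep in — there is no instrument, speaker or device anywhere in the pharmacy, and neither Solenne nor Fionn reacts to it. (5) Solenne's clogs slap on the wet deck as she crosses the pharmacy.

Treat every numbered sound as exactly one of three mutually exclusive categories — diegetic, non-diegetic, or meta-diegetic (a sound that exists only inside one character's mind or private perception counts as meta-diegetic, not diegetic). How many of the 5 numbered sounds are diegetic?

(1) is non-diegetic: commentary laid over the scene from outside the fiction.
(2) a remembered line, private to Solenne — not present in the room, not audible to Fionn → meta-diegetic.
(3) is meta-diegetic: Solenne alone 'hears' it — an imagined sound, not present in the space.
(4) nothing in the pharmacy produces it and the characters don't hear it — pure soundtrack → non-diegetic.
Sound (5): it's the physical sound of Solenne moving in the space, so diegetic.
So 1 of the 5 is diegetic: (5).

1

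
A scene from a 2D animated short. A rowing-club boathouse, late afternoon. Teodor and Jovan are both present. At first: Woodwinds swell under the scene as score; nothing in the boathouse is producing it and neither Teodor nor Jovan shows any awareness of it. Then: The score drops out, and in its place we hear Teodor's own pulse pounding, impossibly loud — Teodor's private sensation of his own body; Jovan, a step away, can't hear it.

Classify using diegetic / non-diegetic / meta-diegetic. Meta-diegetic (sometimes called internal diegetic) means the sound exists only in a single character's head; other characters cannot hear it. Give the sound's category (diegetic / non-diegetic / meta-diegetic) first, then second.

First: underscore with no in-world source, inaudible to the characters → non-diegetic.
Second: the body sound is Teodor's subjective perception alone — Jovan can't hear it → meta-diegetic.

non-diegetic, meta-diegetic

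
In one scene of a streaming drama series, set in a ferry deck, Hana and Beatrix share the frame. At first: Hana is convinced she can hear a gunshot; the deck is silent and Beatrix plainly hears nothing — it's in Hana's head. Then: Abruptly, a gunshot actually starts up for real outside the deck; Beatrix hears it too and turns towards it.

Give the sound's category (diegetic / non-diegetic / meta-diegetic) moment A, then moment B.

meta-diegetic, diegetic

Moment A: only Hana 'hears' it — imagined, in her mind → meta-diegetic.
Moment B: now there's a real external source and Beatrix hears it too — in the story world → diegetic.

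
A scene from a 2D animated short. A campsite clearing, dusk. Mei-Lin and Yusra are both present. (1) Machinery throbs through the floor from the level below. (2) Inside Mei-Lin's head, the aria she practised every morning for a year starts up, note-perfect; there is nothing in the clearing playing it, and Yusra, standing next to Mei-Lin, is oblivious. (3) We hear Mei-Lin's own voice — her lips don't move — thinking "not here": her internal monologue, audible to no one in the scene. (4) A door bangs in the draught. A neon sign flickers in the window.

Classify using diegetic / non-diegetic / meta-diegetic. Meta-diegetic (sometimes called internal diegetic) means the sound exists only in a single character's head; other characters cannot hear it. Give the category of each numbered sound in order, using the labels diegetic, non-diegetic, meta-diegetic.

diegetic, meta-diegetic, meta-diegetic, diegetic

(1) is diegetic: it's the actual ambient sound of the location.
(2) it lives in Mei-Lin's subjectivity, not in the clearing → meta-diegetic.
(3) internal monologue — inside Mei-Lin's mind, not spoken into the scene → meta-diegetic.
(4) a door is a real object/event in the scene's world → diegetic.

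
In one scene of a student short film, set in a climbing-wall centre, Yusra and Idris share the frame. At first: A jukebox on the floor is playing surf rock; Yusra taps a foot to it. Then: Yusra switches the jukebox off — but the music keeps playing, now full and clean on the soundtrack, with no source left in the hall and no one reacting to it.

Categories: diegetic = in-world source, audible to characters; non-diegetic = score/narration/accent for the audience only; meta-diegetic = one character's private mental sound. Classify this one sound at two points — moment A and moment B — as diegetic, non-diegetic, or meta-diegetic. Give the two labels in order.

Moment A: a jukebox is a real in-scene source and Yusra reacts to it → diegetic.
Moment B: there is no longer any in-world source and no one can hear it — it has become underscore → non-diegetic.

diegetic, non-diegetic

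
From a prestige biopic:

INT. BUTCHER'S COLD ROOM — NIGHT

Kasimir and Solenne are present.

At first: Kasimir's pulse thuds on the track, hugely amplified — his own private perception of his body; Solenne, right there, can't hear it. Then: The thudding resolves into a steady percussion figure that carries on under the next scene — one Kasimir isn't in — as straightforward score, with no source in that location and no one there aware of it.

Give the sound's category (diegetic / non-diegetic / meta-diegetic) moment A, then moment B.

Moment A: it's Kasimir's subjective body sound, inaudible to Solenne → meta-diegetic.
Moment B: detached from Kasimir and playing as sourceless score over a scene he isn't in — for the audience only → non-diegetic.

meta-diegetic, non-diegetic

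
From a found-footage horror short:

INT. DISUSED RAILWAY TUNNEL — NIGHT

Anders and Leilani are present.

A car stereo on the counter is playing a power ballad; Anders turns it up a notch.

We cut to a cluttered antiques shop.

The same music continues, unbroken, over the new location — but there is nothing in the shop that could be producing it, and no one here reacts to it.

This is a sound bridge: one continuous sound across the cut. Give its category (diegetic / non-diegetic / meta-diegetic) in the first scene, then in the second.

diegetic, non-diegetic

Scene one: a car stereo is an on-screen source and Anders reacts to it → diegetic.
Scene two: there is no source in the shop and no one hears it — it's now underscore → non-diegetic.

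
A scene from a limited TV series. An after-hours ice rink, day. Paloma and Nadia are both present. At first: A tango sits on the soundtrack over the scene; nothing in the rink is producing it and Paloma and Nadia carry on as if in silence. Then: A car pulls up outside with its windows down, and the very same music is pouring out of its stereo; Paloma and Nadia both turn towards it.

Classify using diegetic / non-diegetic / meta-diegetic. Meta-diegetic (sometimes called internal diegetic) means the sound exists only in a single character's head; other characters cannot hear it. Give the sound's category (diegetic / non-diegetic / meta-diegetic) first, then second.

non-diegetic, diegetic

First: no in-world source exists and no character can hear it — underscore → non-diegetic.
Second: the car stereo is now a real source in the story world and the characters hear it → diegetic.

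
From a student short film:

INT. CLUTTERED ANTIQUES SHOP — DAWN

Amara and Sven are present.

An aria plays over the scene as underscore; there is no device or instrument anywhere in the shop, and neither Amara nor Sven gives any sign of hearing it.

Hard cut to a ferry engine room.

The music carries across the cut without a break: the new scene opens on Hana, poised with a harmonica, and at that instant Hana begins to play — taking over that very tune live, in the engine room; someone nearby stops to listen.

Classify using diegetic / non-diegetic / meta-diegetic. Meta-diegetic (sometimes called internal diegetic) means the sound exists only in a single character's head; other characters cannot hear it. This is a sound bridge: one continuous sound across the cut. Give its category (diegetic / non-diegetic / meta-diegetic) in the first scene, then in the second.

Scene one: there's no in-world source anywhere and no character hears it — underscore for the audience only → non-diegetic.
Scene two: from the moment Hana starts playing, the tune is being performed on a harmonica inside the story world and another character hears it → diegetic.

non-diegetic, diegetic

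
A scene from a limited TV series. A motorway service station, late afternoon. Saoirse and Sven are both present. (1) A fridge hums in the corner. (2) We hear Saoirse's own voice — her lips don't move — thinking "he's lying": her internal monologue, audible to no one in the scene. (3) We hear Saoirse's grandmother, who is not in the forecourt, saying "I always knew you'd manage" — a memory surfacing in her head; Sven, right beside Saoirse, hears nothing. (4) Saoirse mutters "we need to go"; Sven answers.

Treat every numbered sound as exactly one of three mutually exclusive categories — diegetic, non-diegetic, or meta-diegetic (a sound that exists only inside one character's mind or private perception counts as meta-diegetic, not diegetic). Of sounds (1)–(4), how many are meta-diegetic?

(1) is diegetic: ambient/room sound belonging to the story's physical space.
Sound (2): Saoirse's thought-voice: a private mental sound no other character can hear, so meta-diegetic.
(3) is meta-diegetic: a remembered line, private to Saoirse — not present in the room, not audible to Sven.
(4) spoken by a character present in the story world → diegetic.
Meta-diegetic: (2), (3) — that's 2.

2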